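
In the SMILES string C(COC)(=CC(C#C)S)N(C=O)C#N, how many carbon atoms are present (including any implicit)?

The symbol for carbon appears 9 times in the SMILES.

9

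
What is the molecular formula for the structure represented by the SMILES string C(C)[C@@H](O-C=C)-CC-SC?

Heavy atoms from the SMILES: 8 C, 1 O, 1 S.
Implicit hydrogens by atom environment:
  4 × C: 2 H each → 8
  2 × C: 3 H each → 6
  2 × C: 1 H each → 2
  1 × O: no H
  1 × S: no H
  Total hydrogens = 16.
Molecular formula: C8H16OS

C8H16OS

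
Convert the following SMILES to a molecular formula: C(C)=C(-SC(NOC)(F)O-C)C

Heavy atoms from the SMILES: 7 C, 1 F, 1 N, 2 O, 1 S.
Implicit hydrogens by atom environment:
  4 × C: 3 H each → 12
  2 × C: no H
  2 × O: no H
  1 × C: 1 H
  1 × F: no H
  1 × N: 1 H
  1 × S: no H
  Total hydrogens = 14.
Molecular formula: C7H14FNO2S

C7H14FNO2S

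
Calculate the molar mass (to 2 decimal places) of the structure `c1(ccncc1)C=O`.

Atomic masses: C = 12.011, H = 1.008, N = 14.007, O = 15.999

107.11

Molecular formula: C6H5NO.
M = 6×12.011 + 5×1.008 + 1×14.007 + 1×15.999 = 107.11 g/mol.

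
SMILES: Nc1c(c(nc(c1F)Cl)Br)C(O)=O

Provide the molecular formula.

C6H3BrClFN2O2

Heavy atoms from the SMILES: 1 Br, 6 C, 1 Cl, 1 F, 2 N, 2 O.
Implicit hydrogens by atom environment:
  5 × C (aromatic): no H
  1 × Br: no H
  1 × C: no H
  1 × Cl: no H
  1 × F: no H
  1 × N: 2 H
  1 × N (aromatic): no H
  1 × O: 1 H
  1 × O: no H
  Total hydrogens = 3.
Molecular formula: C6H3BrClFN2O2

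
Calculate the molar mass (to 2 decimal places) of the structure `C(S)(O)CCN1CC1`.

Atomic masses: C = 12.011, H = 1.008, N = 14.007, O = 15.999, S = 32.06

Molecular formula: C5H11NOS.
M = 5×12.011 + 11×1.008 + 1×14.007 + 1×15.999 + 1×32.06 = 133.21 g/mol.

133.21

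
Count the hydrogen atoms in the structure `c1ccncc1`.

5

Hydrogens are implicit in SMILES; fill each atom to its normal valence:
  5 × C (aromatic): 1 H each → 5
  1 × N (aromatic): no H
  Total hydrogens = 5.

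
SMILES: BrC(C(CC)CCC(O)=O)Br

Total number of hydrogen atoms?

12

Hydrogens are implicit in SMILES; fill each atom to its normal valence:
  3 × C: 2 H each → 6
  2 × Br: no H
  2 × C: 1 H each → 2
  1 × C: 3 H
  1 × C: no H
  1 × O: 1 H
  1 × O: no H
  Total hydrogens = 12.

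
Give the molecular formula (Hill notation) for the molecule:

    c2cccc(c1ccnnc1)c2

C10H8N2

Heavy atoms from the SMILES: 10 C, 2 N.
Implicit hydrogens by atom environment:
  8 × C (aromatic): 1 H each → 8
  2 × C (aromatic): no H
  2 × N (aromatic): no H
  Total hydrogens = 8.
Molecular formula: C10H8N2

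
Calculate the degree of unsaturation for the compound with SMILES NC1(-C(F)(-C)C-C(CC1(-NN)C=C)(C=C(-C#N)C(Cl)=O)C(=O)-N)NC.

7

Molecular formula from the SMILES: C15H22ClFN6O2.
DoU = (2C + 2 + N − H − X)/2 = (2·15 + 2 + 6 − 22 − 2)/2 = 14/2 = 7.
(Structurally: 1 ring(s) + 6 π bond(s) = 7.)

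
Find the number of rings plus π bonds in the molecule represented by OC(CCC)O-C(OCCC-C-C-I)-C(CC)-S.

Molecular formula from the SMILES: C13H27IO3S.
DoU = (2C + 2 + N − H − X)/2 = (2·13 + 2 + 0 − 27 − 1)/2 = 0/2 = 0.
(Structurally: 0 ring(s) + 0 π bond(s) = 0.)

0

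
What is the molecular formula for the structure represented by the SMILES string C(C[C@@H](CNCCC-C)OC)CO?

C10H23NO2

Heavy atoms from the SMILES: 10 C, 1 N, 2 O.
Implicit hydrogens by atom environment:
  7 × C: 2 H each → 14
  2 × C: 3 H each → 6
  1 × C: 1 H
  1 × N: 1 H
  1 × O: 1 H
  1 × O: no H
  Total hydrogens = 23.
Molecular formula: C10H23NO2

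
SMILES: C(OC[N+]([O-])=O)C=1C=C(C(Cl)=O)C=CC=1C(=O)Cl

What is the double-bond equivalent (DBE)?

7

Molecular formula from the SMILES: C10H7Cl2NO5.
DoU = (2C + 2 + N − H − X)/2 = (2·10 + 2 + 1 − 7 − 2)/2 = 14/2 = 7.
(Structurally: 1 ring(s) + 6 π bond(s) = 7.)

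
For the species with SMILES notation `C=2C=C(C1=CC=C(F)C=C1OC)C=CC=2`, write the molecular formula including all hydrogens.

Heavy atoms from the SMILES: 13 C, 1 F, 1 O.
Implicit hydrogens by atom environment:
  8 × C (aromatic): 1 H each → 8
  4 × C (aromatic): no H
  1 × C: 3 H
  1 × F: no H
  1 × O: no H
  Total hydrogens = 11.
Molecular formula: C13H11FO

C13H11FO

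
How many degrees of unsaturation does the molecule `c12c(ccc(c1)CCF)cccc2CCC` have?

7

Molecular formula from the SMILES: C15H17F.
DoU = (2C + 2 + N − H − X)/2 = (2·15 + 2 + 0 − 17 − 1)/2 = 14/2 = 7.
(Structurally: 2 ring(s) + 5 π bond(s) = 7.)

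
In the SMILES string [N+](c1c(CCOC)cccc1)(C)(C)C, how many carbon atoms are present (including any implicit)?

12

The symbol for carbon appears 12 times in the SMILES. Lowercase c denotes aromatic carbon and counts toward C.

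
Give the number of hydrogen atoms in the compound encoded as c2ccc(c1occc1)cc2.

8

Hydrogens are implicit in SMILES; fill each atom to its normal valence:
  8 × C (aromatic): 1 H each → 8
  2 × C (aromatic): no H
  1 × O (aromatic): no H
  Total hydrogens = 8.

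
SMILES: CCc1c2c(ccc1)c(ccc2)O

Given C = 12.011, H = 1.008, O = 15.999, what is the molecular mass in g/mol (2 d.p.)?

172.23

Molecular formula: C12H12O.
M = 12×12.011 + 12×1.008 + 1×15.999 = 172.23 g/mol.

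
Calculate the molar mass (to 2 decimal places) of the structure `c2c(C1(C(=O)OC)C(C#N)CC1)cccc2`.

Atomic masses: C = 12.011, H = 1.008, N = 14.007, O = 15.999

Molecular formula: C13H13NO2.
M = 13×12.011 + 13×1.008 + 1×14.007 + 2×15.999 = 215.25 g/mol.

215.25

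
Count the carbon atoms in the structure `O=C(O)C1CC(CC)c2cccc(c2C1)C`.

The symbol for carbon appears 14 times in the SMILES. Lowercase c denotes aromatic carbon and counts toward C.

14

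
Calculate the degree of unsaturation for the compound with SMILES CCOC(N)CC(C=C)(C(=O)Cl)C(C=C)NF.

Molecular formula from the SMILES: C11H18ClFN2O2.
DoU = (2C + 2 + N − H − X)/2 = (2·11 + 2 + 2 − 18 − 2)/2 = 6/2 = 3.
(Structurally: 0 ring(s) + 3 π bond(s) = 3.)

3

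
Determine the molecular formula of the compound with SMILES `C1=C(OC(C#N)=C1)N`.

C5H4N2O

Heavy atoms from the SMILES: 5 C, 2 N, 1 O.
Implicit hydrogens by atom environment:
  2 × C (aromatic): 1 H each → 2
  2 × C (aromatic): no H
  1 × C: no H
  1 × N: 2 H
  1 × N: no H
  1 × O (aromatic): no H
  Total hydrogens = 4.
Molecular formula: C5H4N2O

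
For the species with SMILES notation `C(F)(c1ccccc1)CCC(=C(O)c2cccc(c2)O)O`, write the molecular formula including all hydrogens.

C17H17FO3

Heavy atoms from the SMILES: 17 C, 1 F, 3 O.
Implicit hydrogens by atom environment:
  9 × C (aromatic): 1 H each → 9
  3 × C (aromatic): no H
  3 × O: 1 H each → 3
  2 × C: 2 H each → 4
  2 × C: no H
  1 × C: 1 H
  1 × F: no H
  Total hydrogens = 17.
Molecular formula: C17H17FO3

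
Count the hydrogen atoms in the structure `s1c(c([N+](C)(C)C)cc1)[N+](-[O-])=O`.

Hydrogens are implicit in SMILES; fill each atom to its normal valence:
  3 × C: 3 H each → 9
  2 × C (aromatic): 1 H each → 2
  2 × C (aromatic): no H
  2 × N (charge +1): no H
  1 × O: no H
  1 × O (charge -1): no H
  1 × S (aromatic): no H
  Total hydrogens = 11.

11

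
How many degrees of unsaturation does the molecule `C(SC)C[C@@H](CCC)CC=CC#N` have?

3

Molecular formula from the SMILES: C11H19NS.
DoU = (2C + 2 + N − H − X)/2 = (2·11 + 2 + 1 − 19 − 0)/2 = 6/2 = 3.
(Structurally: 0 ring(s) + 3 π bond(s) = 3.)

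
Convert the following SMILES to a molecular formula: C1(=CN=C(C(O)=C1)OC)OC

Heavy atoms from the SMILES: 7 C, 1 N, 3 O.
Implicit hydrogens by atom environment:
  3 × C (aromatic): no H
  2 × C: 3 H each → 6
  2 × C (aromatic): 1 H each → 2
  2 × O: no H
  1 × N (aromatic): no H
  1 × O: 1 H
  Total hydrogens = 9.
Molecular formula: C7H9NO3

C7H9NO3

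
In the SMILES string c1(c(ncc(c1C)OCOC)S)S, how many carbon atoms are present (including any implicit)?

The symbol for carbon appears 8 times in the SMILES. Lowercase c denotes aromatic carbon and counts toward C.

8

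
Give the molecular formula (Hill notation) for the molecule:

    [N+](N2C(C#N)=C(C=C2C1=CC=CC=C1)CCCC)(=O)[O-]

C15H15N3O2

Heavy atoms from the SMILES: 15 C, 3 N, 2 O.
Implicit hydrogens by atom environment:
  6 × C (aromatic): 1 H each → 6
  4 × C (aromatic): no H
  3 × C: 2 H each → 6
  1 × C: 3 H
  1 × C: no H
  1 × N (aromatic): no H
  1 × N: no H
  1 × N (charge +1): no H
  1 × O: no H
  1 × O (charge -1): no H
  Total hydrogens = 15.
Molecular formula: C15H15N3O2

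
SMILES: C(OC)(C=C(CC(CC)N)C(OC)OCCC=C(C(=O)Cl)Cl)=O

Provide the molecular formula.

C15H23Cl2NO5

Heavy atoms from the SMILES: 15 C, 2 Cl, 1 N, 5 O.
Implicit hydrogens by atom environment:
  5 × O: no H
  4 × C: 2 H each → 8
  4 × C: 1 H each → 4
  4 × C: no H
  3 × C: 3 H each → 9
  2 × Cl: no H
  1 × N: 2 H
  Total hydrogens = 23.
Molecular formula: C15H23Cl2NO5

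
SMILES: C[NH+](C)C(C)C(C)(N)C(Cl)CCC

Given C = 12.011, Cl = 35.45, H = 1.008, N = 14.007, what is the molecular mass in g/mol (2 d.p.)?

207.77

Molecular formula: C10H24ClN2+.
M = 10×12.011 + 1×35.45 + 24×1.008 + 2×14.007 = 207.77 g/mol.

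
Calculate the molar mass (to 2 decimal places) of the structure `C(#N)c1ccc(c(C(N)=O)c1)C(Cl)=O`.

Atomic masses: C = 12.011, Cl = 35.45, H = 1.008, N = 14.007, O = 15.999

Molecular formula: C9H5ClN2O2.
M = 9×12.011 + 1×35.45 + 5×1.008 + 2×14.007 + 2×15.999 = 208.60 g/mol.

208.60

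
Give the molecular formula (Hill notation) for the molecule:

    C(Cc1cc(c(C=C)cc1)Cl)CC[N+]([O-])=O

Heavy atoms from the SMILES: 12 C, 1 Cl, 1 N, 2 O.
Implicit hydrogens by atom environment:
  5 × C: 2 H each → 10
  3 × C (aromatic): 1 H each → 3
  3 × C (aromatic): no H
  1 × C: 1 H
  1 × Cl: no H
  1 × N (charge +1): no H
  1 × O: no H
  1 × O (charge -1): no H
  Total hydrogens = 14.
Molecular formula: C12H14ClNO2

C12H14ClNO2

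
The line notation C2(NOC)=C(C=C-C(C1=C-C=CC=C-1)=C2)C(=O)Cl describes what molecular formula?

C14H12ClNO2

Heavy atoms from the SMILES: 14 C, 1 Cl, 1 N, 2 O.
Implicit hydrogens by atom environment:
  8 × C (aromatic): 1 H each → 8
  4 × C (aromatic): no H
  2 × O: no H
  1 × C: 3 H
  1 × C: no H
  1 × Cl: no H
  1 × N: 1 H
  Total hydrogens = 12.
Molecular formula: C14H12ClNO2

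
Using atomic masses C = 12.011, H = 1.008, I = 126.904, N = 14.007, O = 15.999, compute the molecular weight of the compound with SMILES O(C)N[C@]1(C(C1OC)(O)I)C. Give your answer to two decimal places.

Molecular formula: C6H12INO3.
M = 6×12.011 + 12×1.008 + 1×126.904 + 1×14.007 + 3×15.999 = 273.07 g/mol.

273.07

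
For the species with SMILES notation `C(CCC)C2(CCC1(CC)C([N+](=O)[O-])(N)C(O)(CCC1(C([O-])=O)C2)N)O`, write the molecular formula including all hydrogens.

C17H30N3O6-

Heavy atoms from the SMILES: 17 C, 3 N, 6 O.
Implicit hydrogens by atom environment:
  9 × C: 2 H each → 18
  6 × C: no H
  2 × C: 3 H each → 6
  2 × N: 2 H each → 4
  2 × O: 1 H each → 2
  2 × O: no H
  2 × O (charge -1): no H
  1 × N (charge +1): no H
  Total hydrogens = 30.
Net charge -1.
Molecular formula: C17H30N3O6-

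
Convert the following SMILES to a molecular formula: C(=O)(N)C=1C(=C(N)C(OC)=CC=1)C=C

Heavy atoms from the SMILES: 10 C, 2 N, 2 O.
Implicit hydrogens by atom environment:
  4 × C (aromatic): no H
  2 × C (aromatic): 1 H each → 2
  2 × N: 2 H each → 4
  2 × O: no H
  1 × C: 3 H
  1 × C: 2 H
  1 × C: 1 H
  1 × C: no H
  Total hydrogens = 12.
Molecular formula: C10H12N2O2

C10H12N2O2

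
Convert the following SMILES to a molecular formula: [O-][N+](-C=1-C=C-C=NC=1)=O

Heavy atoms from the SMILES: 5 C, 2 N, 2 O.
Implicit hydrogens by atom environment:
  4 × C (aromatic): 1 H each → 4
  1 × C (aromatic): no H
  1 × N (aromatic): no H
  1 × N (charge +1): no H
  1 × O: no H
  1 × O (charge -1): no H
  Total hydrogens = 4.
Molecular formula: C5H4N2O2

C5H4N2O2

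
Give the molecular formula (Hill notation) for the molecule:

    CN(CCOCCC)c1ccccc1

Heavy atoms from the SMILES: 12 C, 1 N, 1 O.
Implicit hydrogens by atom environment:
  5 × C (aromatic): 1 H each → 5
  4 × C: 2 H each → 8
  2 × C: 3 H each → 6
  1 × C (aromatic): no H
  1 × N: no H
  1 × O: no H
  Total hydrogens = 19.
Molecular formula: C12H19NO

C12H19NO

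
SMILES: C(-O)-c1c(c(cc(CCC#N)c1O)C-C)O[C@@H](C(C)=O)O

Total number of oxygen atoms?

The symbol for oxygen appears 5 times in the SMILES.

5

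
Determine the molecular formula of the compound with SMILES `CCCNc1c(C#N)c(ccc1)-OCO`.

Heavy atoms from the SMILES: 11 C, 2 N, 2 O.
Implicit hydrogens by atom environment:
  3 × C: 2 H each → 6
  3 × C (aromatic): 1 H each → 3
  3 × C (aromatic): no H
  1 × C: 3 H
  1 × C: no H
  1 × N: 1 H
  1 × N: no H
  1 × O: 1 H
  1 × O: no H
  Total hydrogens = 14.
Molecular formula: C11H14N2O2

C11H14N2O2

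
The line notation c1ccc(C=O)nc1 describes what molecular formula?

Heavy atoms from the SMILES: 6 C, 1 N, 1 O.
Implicit hydrogens by atom environment:
  4 × C (aromatic): 1 H each → 4
  1 × C: 1 H
  1 × C (aromatic): no H
  1 × N (aromatic): no H
  1 × O: no H
  Total hydrogens = 5.
Molecular formula: C6H5NO

C6H5NO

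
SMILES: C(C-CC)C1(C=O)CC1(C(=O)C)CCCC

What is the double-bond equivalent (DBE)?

Molecular formula from the SMILES: C14H24O2.
DoU = (2C + 2 + N − H − X)/2 = (2·14 + 2 + 0 − 24 − 0)/2 = 6/2 = 3.
(Structurally: 1 ring(s) + 2 π bond(s) = 3.)

3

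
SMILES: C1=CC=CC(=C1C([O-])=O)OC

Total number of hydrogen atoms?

7

Hydrogens are implicit in SMILES; fill each atom to its normal valence:
  4 × C (aromatic): 1 H each → 4
  2 × C (aromatic): no H
  2 × O: no H
  1 × C: 3 H
  1 × C: no H
  1 × O (charge -1): no H
  Total hydrogens = 7.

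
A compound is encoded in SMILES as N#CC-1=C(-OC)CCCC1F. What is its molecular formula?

Heavy atoms from the SMILES: 8 C, 1 F, 1 N, 1 O.
Implicit hydrogens by atom environment:
  3 × C: 2 H each → 6
  3 × C: no H
  1 × C: 3 H
  1 × C: 1 H
  1 × F: no H
  1 × N: no H
  1 × O: no H
  Total hydrogens = 10.
Molecular formula: C8H10FNO

C8H10FNO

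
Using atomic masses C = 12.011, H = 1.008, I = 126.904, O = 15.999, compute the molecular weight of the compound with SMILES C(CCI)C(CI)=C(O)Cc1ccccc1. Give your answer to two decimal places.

Molecular formula: C13H16I2O.
M = 13×12.011 + 16×1.008 + 2×126.904 + 1×15.999 = 442.08 g/mol.

442.08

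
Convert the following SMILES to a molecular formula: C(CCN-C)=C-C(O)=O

C6H11NO2

Heavy atoms from the SMILES: 6 C, 1 N, 2 O.
Implicit hydrogens by atom environment:
  2 × C: 2 H each → 4
  2 × C: 1 H each → 2
  1 × C: 3 H
  1 × C: no H
  1 × N: 1 H
  1 × O: 1 H
  1 × O: no H
  Total hydrogens = 11.
Molecular formula: C6H11NO2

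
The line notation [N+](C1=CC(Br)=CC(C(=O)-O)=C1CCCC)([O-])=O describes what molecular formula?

Heavy atoms from the SMILES: 1 Br, 11 C, 1 N, 4 O.
Implicit hydrogens by atom environment:
  4 × C (aromatic): no H
  3 × C: 2 H each → 6
  2 × C (aromatic): 1 H each → 2
  2 × O: no H
  1 × Br: no H
  1 × C: 3 H
  1 × C: no H
  1 × N (charge +1): no H
  1 × O: 1 H
  1 × O (charge -1): no H
  Total hydrogens = 12.
Molecular formula: C11H12BrNO4

C11H12BrNO4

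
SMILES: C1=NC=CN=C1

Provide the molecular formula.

C4H4N2

Heavy atoms from the SMILES: 4 C, 2 N.
Implicit hydrogens by atom environment:
  4 × C (aromatic): 1 H each → 4
  2 × N (aromatic): no H
  Total hydrogens = 4.
Molecular formula: C4H4N2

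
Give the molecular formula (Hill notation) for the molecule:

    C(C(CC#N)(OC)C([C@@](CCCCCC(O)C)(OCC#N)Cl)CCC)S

Heavy atoms from the SMILES: 19 C, 1 Cl, 2 N, 3 O, 1 S.
Implicit hydrogens by atom environment:
  10 × C: 2 H each → 20
  4 × C: no H
  3 × C: 3 H each → 9
  2 × C: 1 H each → 2
  2 × N: no H
  2 × O: no H
  1 × Cl: no H
  1 × O: 1 H
  1 × S: 1 H
  Total hydrogens = 33.
Molecular formula: C19H33ClN2O3S

C19H33ClN2O3S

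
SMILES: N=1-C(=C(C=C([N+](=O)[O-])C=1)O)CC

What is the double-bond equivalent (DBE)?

Molecular formula from the SMILES: C7H8N2O3.
DoU = (2C + 2 + N − H − X)/2 = (2·7 + 2 + 2 − 8 − 0)/2 = 10/2 = 5.
(Structurally: 1 ring(s) + 4 π bond(s) = 5.)

5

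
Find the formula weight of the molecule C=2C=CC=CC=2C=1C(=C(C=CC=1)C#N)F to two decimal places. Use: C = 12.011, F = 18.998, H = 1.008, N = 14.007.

197.21

Molecular formula: C13H8FN.
M = 13×12.011 + 1×18.998 + 8×1.008 + 1×14.007 = 197.21 g/mol.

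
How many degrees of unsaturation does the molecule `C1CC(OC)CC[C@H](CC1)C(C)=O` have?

Molecular formula from the SMILES: C11H20O2.
DoU = (2C + 2 + N − H − X)/2 = (2·11 + 2 + 0 − 20 − 0)/2 = 4/2 = 2.
(Structurally: 1 ring(s) + 1 π bond(s) = 2.)

2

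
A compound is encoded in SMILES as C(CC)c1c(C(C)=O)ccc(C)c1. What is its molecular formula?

C12H16O

Heavy atoms from the SMILES: 12 C, 1 O.
Implicit hydrogens by atom environment:
  3 × C: 3 H each → 9
  3 × C (aromatic): 1 H each → 3
  3 × C (aromatic): no H
  2 × C: 2 H each → 4
  1 × C: no H
  1 × O: no H
  Total hydrogens = 16.
Molecular formula: C12H16O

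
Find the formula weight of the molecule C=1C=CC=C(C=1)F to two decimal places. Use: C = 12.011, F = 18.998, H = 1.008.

96.10

Molecular formula: C6H5F.
M = 6×12.011 + 1×18.998 + 5×1.008 = 96.10 g/mol.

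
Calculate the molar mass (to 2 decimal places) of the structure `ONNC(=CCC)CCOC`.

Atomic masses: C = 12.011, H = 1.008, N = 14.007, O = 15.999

160.22

Molecular formula: C7H16N2O2.
M = 7×12.011 + 16×1.008 + 2×14.007 + 2×15.999 = 160.22 g/mol.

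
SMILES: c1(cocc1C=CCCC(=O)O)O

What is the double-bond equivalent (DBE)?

5

Molecular formula from the SMILES: C9H10O4.
DoU = (2C + 2 + N − H − X)/2 = (2·9 + 2 + 0 − 10 − 0)/2 = 10/2 = 5.
(Structurally: 1 ring(s) + 4 π bond(s) = 5.)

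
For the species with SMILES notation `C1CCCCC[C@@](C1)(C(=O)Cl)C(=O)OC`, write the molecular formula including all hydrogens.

Heavy atoms from the SMILES: 11 C, 1 Cl, 3 O.
Implicit hydrogens by atom environment:
  7 × C: 2 H each → 14
  3 × C: no H
  3 × O: no H
  1 × C: 3 H
  1 × Cl: no H
  Total hydrogens = 17.
Molecular formula: C11H17ClO3

C11H17ClO3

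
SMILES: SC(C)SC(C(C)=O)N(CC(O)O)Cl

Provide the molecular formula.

Heavy atoms from the SMILES: 7 C, 1 Cl, 1 N, 3 O, 2 S.
Implicit hydrogens by atom environment:
  3 × C: 1 H each → 3
  2 × C: 3 H each → 6
  2 × O: 1 H each → 2
  1 × C: 2 H
  1 × C: no H
  1 × Cl: no H
  1 × N: no H
  1 × O: no H
  1 × S: 1 H
  1 × S: no H
  Total hydrogens = 14.
Molecular formula: C7H14ClNO3S2

C7H14ClNO3S2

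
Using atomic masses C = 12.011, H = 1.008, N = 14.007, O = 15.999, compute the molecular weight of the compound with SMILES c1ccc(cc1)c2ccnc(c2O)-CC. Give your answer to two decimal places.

199.25

Molecular formula: C13H13NO.
M = 13×12.011 + 13×1.008 + 1×14.007 + 1×15.999 = 199.25 g/mol.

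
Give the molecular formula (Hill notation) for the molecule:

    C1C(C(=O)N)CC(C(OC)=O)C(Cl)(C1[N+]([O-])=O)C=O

Heavy atoms from the SMILES: 10 C, 1 Cl, 2 N, 6 O.
Implicit hydrogens by atom environment:
  5 × O: no H
  4 × C: 1 H each → 4
  3 × C: no H
  2 × C: 2 H each → 4
  1 × C: 3 H
  1 × Cl: no H
  1 × N: 2 H
  1 × N (charge +1): no H
  1 × O (charge -1): no H
  Total hydrogens = 13.
Molecular formula: C10H13ClN2O6

C10H13ClN2O6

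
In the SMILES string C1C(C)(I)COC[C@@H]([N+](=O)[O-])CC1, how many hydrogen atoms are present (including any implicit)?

14

Hydrogens are implicit in SMILES; fill each atom to its normal valence:
  5 × C: 2 H each → 10
  2 × O: no H
  1 × C: 3 H
  1 × C: 1 H
  1 × C: no H
  1 × I: no H
  1 × N (charge +1): no H
  1 × O (charge -1): no H
  Total hydrogens = 14.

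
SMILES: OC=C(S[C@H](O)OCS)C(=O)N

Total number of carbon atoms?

5

The symbol for carbon appears 5 times in the SMILES.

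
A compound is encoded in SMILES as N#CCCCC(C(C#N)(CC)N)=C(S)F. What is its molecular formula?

Heavy atoms from the SMILES: 10 C, 1 F, 3 N, 1 S.
Implicit hydrogens by atom environment:
  5 × C: no H
  4 × C: 2 H each → 8
  2 × N: no H
  1 × C: 3 H
  1 × F: no H
  1 × N: 2 H
  1 × S: 1 H
  Total hydrogens = 14.
Molecular formula: C10H14FN3S

C10H14FN3S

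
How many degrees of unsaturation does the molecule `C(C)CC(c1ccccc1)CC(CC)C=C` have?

5

Molecular formula from the SMILES: C16H24.
DoU = (2C + 2 + N − H − X)/2 = (2·16 + 2 + 0 − 24 − 0)/2 = 10/2 = 5.
(Structurally: 1 ring(s) + 4 π bond(s) = 5.)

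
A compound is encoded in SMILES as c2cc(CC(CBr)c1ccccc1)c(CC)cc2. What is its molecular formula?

C17H19Br

Heavy atoms from the SMILES: 1 Br, 17 C.
Implicit hydrogens by atom environment:
  9 × C (aromatic): 1 H each → 9
  3 × C: 2 H each → 6
  3 × C (aromatic): no H
  1 × Br: no H
  1 × C: 3 H
  1 × C: 1 H
  Total hydrogens = 19.
Molecular formula: C17H19Br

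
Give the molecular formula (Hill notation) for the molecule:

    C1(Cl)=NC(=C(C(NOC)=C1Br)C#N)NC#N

C8H5BrClN5O

Heavy atoms from the SMILES: 1 Br, 8 C, 1 Cl, 5 N, 1 O.
Implicit hydrogens by atom environment:
  5 × C (aromatic): no H
  2 × C: no H
  2 × N: 1 H each → 2
  2 × N: no H
  1 × Br: no H
  1 × C: 3 H
  1 × Cl: no H
  1 × N (aromatic): no H
  1 × O: no H
  Total hydrogens = 5.
Molecular formula: C8H5BrClN5O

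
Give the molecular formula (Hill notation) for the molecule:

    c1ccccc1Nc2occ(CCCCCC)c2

C16H21NO

Heavy atoms from the SMILES: 16 C, 1 N, 1 O.
Implicit hydrogens by atom environment:
  7 × C (aromatic): 1 H each → 7
  5 × C: 2 H each → 10
  3 × C (aromatic): no H
  1 × C: 3 H
  1 × N: 1 H
  1 × O (aromatic): no H
  Total hydrogens = 21.
Molecular formula: C16H21NO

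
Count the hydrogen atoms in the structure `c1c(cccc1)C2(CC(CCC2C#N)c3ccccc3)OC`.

21

Hydrogens are implicit in SMILES; fill each atom to its normal valence:
  10 × C (aromatic): 1 H each → 10
  3 × C: 2 H each → 6
  2 × C: 1 H each → 2
  2 × C: no H
  2 × C (aromatic): no H
  1 × C: 3 H
  1 × N: no H
  1 × O: no H
  Total hydrogens = 21.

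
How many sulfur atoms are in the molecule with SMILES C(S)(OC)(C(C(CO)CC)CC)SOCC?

2

The symbol for sulfur appears 2 times in the SMILES.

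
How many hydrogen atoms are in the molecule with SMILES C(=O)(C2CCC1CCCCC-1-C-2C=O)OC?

Hydrogens are implicit in SMILES; fill each atom to its normal valence:
  6 × C: 2 H each → 12
  5 × C: 1 H each → 5
  3 × O: no H
  1 × C: 3 H
  1 × C: no H
  Total hydrogens = 20.

20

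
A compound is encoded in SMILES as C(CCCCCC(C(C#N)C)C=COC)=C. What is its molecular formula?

C14H23NO

Heavy atoms from the SMILES: 14 C, 1 N, 1 O.
Implicit hydrogens by atom environment:
  6 × C: 2 H each → 12
  5 × C: 1 H each → 5
  2 × C: 3 H each → 6
  1 × C: no H
  1 × N: no H
  1 × O: no H
  Total hydrogens = 23.
Molecular formula: C14H23NO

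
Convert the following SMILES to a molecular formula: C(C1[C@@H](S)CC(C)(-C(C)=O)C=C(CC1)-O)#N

C12H17NO2S

Heavy atoms from the SMILES: 12 C, 1 N, 2 O, 1 S.
Implicit hydrogens by atom environment:
  4 × C: no H
  3 × C: 2 H each → 6
  3 × C: 1 H each → 3
  2 × C: 3 H each → 6
  1 × N: no H
  1 × O: 1 H
  1 × O: no H
  1 × S: 1 H
  Total hydrogens = 17.
Molecular formula: C12H17NO2S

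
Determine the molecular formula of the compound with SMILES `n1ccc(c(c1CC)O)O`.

C7H9NO2

Heavy atoms from the SMILES: 7 C, 1 N, 2 O.
Implicit hydrogens by atom environment:
  3 × C (aromatic): no H
  2 × C (aromatic): 1 H each → 2
  2 × O: 1 H each → 2
  1 × C: 3 H
  1 × C: 2 H
  1 × N (aromatic): no H
  Total hydrogens = 9.
Molecular formula: C7H9NO2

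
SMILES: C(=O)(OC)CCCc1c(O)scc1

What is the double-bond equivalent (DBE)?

Molecular formula from the SMILES: C9H12O3S.
DoU = (2C + 2 + N − H − X)/2 = (2·9 + 2 + 0 − 12 − 0)/2 = 8/2 = 4.
(Structurally: 1 ring(s) + 3 π bond(s) = 4.)

4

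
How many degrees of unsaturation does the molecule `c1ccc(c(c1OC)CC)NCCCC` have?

Molecular formula from the SMILES: C13H21NO.
DoU = (2C + 2 + N − H − X)/2 = (2·13 + 2 + 1 − 21 − 0)/2 = 8/2 = 4.
(Structurally: 1 ring(s) + 3 π bond(s) = 4.)

4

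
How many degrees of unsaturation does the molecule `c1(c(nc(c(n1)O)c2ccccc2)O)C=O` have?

Molecular formula from the SMILES: C11H8N2O3.
DoU = (2C + 2 + N − H − X)/2 = (2·11 + 2 + 2 − 8 − 0)/2 = 18/2 = 9.
(Structurally: 2 ring(s) + 7 π bond(s) = 9.)

9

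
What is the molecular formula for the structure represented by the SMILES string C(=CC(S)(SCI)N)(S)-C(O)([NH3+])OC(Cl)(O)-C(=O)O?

C7H13ClIN2O5S3+

Heavy atoms from the SMILES: 7 C, 1 Cl, 1 I, 2 N, 5 O, 3 S.
Implicit hydrogens by atom environment:
  5 × C: no H
  3 × O: 1 H each → 3
  2 × O: no H
  2 × S: 1 H each → 2
  1 × C: 2 H
  1 × C: 1 H
  1 × Cl: no H
  1 × I: no H
  1 × N (charge +1): 3 H
  1 × N: 2 H
  1 × S: no H
  Total hydrogens = 13.
Net charge +1.
Molecular formula: C7H13ClIN2O5S3+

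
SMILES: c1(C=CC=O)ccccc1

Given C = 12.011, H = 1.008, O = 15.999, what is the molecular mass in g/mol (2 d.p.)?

132.16

Molecular formula: C9H8O.
M = 9×12.011 + 8×1.008 + 1×15.999 = 132.16 g/mol.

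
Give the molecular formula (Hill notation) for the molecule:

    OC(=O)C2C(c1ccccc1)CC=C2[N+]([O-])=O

C12H11NO4

Heavy atoms from the SMILES: 12 C, 1 N, 4 O.
Implicit hydrogens by atom environment:
  5 × C (aromatic): 1 H each → 5
  3 × C: 1 H each → 3
  2 × C: no H
  2 × O: no H
  1 × C: 2 H
  1 × C (aromatic): no H
  1 × N (charge +1): no H
  1 × O: 1 H
  1 × O (charge -1): no H
  Total hydrogens = 11.
Molecular formula: C12H11NO4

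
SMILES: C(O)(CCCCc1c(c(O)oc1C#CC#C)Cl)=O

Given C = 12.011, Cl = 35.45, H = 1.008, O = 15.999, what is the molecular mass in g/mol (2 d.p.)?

266.68

Molecular formula: C13H11ClO4.
M = 13×12.011 + 1×35.45 + 11×1.008 + 4×15.999 = 266.68 g/mol.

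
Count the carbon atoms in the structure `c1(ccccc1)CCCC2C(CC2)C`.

14

The symbol for carbon appears 14 times in the SMILES. Lowercase c denotes aromatic carbon and counts toward C.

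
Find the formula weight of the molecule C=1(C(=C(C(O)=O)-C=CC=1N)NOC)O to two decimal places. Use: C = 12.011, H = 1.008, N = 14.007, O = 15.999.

Molecular formula: C8H10N2O4.
M = 8×12.011 + 10×1.008 + 2×14.007 + 4×15.999 = 198.18 g/mol.

198.18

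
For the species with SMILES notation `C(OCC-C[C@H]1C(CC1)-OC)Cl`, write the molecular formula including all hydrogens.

C9H17ClO2

Heavy atoms from the SMILES: 9 C, 1 Cl, 2 O.
Implicit hydrogens by atom environment:
  6 × C: 2 H each → 12
  2 × C: 1 H each → 2
  2 × O: no H
  1 × C: 3 H
  1 × Cl: no H
  Total hydrogens = 17.
Molecular formula: C9H17ClO2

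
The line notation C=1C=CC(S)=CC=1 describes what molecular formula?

C6H6S

Heavy atoms from the SMILES: 6 C, 1 S.
Implicit hydrogens by atom environment:
  5 × C (aromatic): 1 H each → 5
  1 × C (aromatic): no H
  1 × S: 1 H
  Total hydrogens = 6.
Molecular formula: C6H6S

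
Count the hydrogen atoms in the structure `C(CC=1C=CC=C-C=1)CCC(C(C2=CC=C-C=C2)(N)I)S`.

22

Hydrogens are implicit in SMILES; fill each atom to its normal valence:
  10 × C (aromatic): 1 H each → 10
  4 × C: 2 H each → 8
  2 × C (aromatic): no H
  1 × C: 1 H
  1 × C: no H
  1 × I: no H
  1 × N: 2 H
  1 × S: 1 H
  Total hydrogens = 22.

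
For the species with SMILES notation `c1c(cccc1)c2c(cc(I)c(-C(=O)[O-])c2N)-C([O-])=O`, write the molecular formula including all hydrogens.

[C14H8INO4]2-

Heavy atoms from the SMILES: 14 C, 1 I, 1 N, 4 O.
Implicit hydrogens by atom environment:
  6 × C (aromatic): 1 H each → 6
  6 × C (aromatic): no H
  2 × C: no H
  2 × O: no H
  2 × O (charge -1): no H
  1 × I: no H
  1 × N: 2 H
  Total hydrogens = 8.
Net charge -2.
Molecular formula: [C14H8INO4]2-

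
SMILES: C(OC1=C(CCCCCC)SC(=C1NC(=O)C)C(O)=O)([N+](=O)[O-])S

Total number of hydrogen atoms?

20

Hydrogens are implicit in SMILES; fill each atom to its normal valence:
  5 × C: 2 H each → 10
  4 × C (aromatic): no H
  4 × O: no H
  2 × C: 3 H each → 6
  2 × C: no H
  1 × C: 1 H
  1 × N: 1 H
  1 × N (charge +1): no H
  1 × O: 1 H
  1 × O (charge -1): no H
  1 × S: 1 H
  1 × S (aromatic): no H
  Total hydrogens = 20.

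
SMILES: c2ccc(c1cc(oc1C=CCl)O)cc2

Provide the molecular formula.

C12H9ClO2

Heavy atoms from the SMILES: 12 C, 1 Cl, 2 O.
Implicit hydrogens by atom environment:
  6 × C (aromatic): 1 H each → 6
  4 × C (aromatic): no H
  2 × C: 1 H each → 2
  1 × Cl: no H
  1 × O: 1 H
  1 × O (aromatic): no H
  Total hydrogens = 9.
Molecular formula: C12H9ClO2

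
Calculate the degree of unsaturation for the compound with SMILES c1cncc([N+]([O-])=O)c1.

5

Molecular formula from the SMILES: C5H4N2O2.
DoU = (2C + 2 + N − H − X)/2 = (2·5 + 2 + 2 − 4 − 0)/2 = 10/2 = 5.
(Structurally: 1 ring(s) + 4 π bond(s) = 5.)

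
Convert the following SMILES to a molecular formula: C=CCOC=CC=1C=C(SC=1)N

Heavy atoms from the SMILES: 9 C, 1 N, 1 O, 1 S.
Implicit hydrogens by atom environment:
  3 × C: 1 H each → 3
  2 × C: 2 H each → 4
  2 × C (aromatic): 1 H each → 2
  2 × C (aromatic): no H
  1 × N: 2 H
  1 × O: no H
  1 × S (aromatic): no H
  Total hydrogens = 11.
Molecular formula: C9H11NOS

C9H11NOS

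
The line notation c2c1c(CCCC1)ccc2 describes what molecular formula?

Heavy atoms from the SMILES: 10 C.
Implicit hydrogens by atom environment:
  4 × C: 2 H each → 8
  4 × C (aromatic): 1 H each → 4
  2 × C (aromatic): no H
  Total hydrogens = 12.
Molecular formula: C10H12

C10H12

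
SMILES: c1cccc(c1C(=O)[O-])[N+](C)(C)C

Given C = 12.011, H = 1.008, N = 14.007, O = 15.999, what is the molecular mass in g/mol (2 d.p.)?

179.22

Molecular formula: C10H13NO2.
M = 10×12.011 + 13×1.008 + 1×14.007 + 2×15.999 = 179.22 g/mol.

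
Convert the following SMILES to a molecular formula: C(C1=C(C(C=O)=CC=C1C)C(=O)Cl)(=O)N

C10H8ClNO3

Heavy atoms from the SMILES: 10 C, 1 Cl, 1 N, 3 O.
Implicit hydrogens by atom environment:
  4 × C (aromatic): no H
  3 × O: no H
  2 × C (aromatic): 1 H each → 2
  2 × C: no H
  1 × C: 3 H
  1 × C: 1 H
  1 × Cl: no H
  1 × N: 2 H
  Total hydrogens = 8.
Molecular formula: C10H8ClNO3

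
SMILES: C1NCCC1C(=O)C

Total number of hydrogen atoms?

11

Hydrogens are implicit in SMILES; fill each atom to its normal valence:
  3 × C: 2 H each → 6
  1 × C: 3 H
  1 × C: 1 H
  1 × C: no H
  1 × N: 1 H
  1 × O: no H
  Total hydrogens = 11.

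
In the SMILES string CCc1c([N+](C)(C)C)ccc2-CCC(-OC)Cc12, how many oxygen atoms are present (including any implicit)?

The symbol for oxygen appears 1 time in the SMILES.

1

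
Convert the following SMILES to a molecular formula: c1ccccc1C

Heavy atoms from the SMILES: 7 C.
Implicit hydrogens by atom environment:
  5 × C (aromatic): 1 H each → 5
  1 × C: 3 H
  1 × C (aromatic): no H
  Total hydrogens = 8.
Molecular formula: C7H8

C7H8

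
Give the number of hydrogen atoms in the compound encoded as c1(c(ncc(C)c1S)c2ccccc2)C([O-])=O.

10

Hydrogens are implicit in SMILES; fill each atom to its normal valence:
  6 × C (aromatic): 1 H each → 6
  5 × C (aromatic): no H
  1 × C: 3 H
  1 × C: no H
  1 × N (aromatic): no H
  1 × O: no H
  1 × O (charge -1): no H
  1 × S: 1 H
  Total hydrogens = 10.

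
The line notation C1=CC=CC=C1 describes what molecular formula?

Heavy atoms from the SMILES: 6 C.
Implicit hydrogens by atom environment:
  6 × C (aromatic): 1 H each → 6
  Total hydrogens = 6.
Molecular formula: C6H6

C6H6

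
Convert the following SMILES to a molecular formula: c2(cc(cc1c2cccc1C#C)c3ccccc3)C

C19H14

Heavy atoms from the SMILES: 19 C.
Implicit hydrogens by atom environment:
  10 × C (aromatic): 1 H each → 10
  6 × C (aromatic): no H
  1 × C: 3 H
  1 × C: 1 H
  1 × C: no H
  Total hydrogens = 14.
Molecular formula: C19H14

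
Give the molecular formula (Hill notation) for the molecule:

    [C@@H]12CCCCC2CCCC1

Heavy atoms from the SMILES: 10 C.
Implicit hydrogens by atom environment:
  8 × C: 2 H each → 16
  2 × C: 1 H each → 2
  Total hydrogens = 18.
Molecular formula: C10H18

C10H18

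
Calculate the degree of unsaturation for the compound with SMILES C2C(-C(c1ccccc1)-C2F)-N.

Molecular formula from the SMILES: C10H12FN.
DoU = (2C + 2 + N − H − X)/2 = (2·10 + 2 + 1 − 12 − 1)/2 = 10/2 = 5.
(Structurally: 2 ring(s) + 3 π bond(s) = 5.)

5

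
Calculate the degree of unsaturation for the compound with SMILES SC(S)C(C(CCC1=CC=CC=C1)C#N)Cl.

Molecular formula from the SMILES: C12H14ClNS2.
DoU = (2C + 2 + N − H − X)/2 = (2·12 + 2 + 1 − 14 − 1)/2 = 12/2 = 6.
(Structurally: 1 ring(s) + 5 π bond(s) = 6.)

6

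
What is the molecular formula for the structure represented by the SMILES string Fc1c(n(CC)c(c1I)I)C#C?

C8H6FI2N

Heavy atoms from the SMILES: 8 C, 1 F, 2 I, 1 N.
Implicit hydrogens by atom environment:
  4 × C (aromatic): no H
  2 × I: no H
  1 × C: 3 H
  1 × C: 2 H
  1 × C: 1 H
  1 × C: no H
  1 × F: no H
  1 × N (aromatic): no H
  Total hydrogens = 6.
Molecular formula: C8H6FI2N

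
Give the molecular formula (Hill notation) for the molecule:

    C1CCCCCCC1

Heavy atoms from the SMILES: 8 C.
Implicit hydrogens by atom environment:
  8 × C: 2 H each → 16
  Total hydrogens = 16.
Molecular formula: C8H16

C8H16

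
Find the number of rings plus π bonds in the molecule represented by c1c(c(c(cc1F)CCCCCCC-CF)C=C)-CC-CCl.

5

Molecular formula from the SMILES: C19H27ClF2.
DoU = (2C + 2 + N − H − X)/2 = (2·19 + 2 + 0 − 27 − 3)/2 = 10/2 = 5.
(Structurally: 1 ring(s) + 4 π bond(s) = 5.)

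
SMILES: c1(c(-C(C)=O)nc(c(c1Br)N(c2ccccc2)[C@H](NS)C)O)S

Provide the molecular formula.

Heavy atoms from the SMILES: 1 Br, 15 C, 3 N, 2 O, 2 S.
Implicit hydrogens by atom environment:
  6 × C (aromatic): no H
  5 × C (aromatic): 1 H each → 5
  2 × C: 3 H each → 6
  2 × S: 1 H each → 2
  1 × Br: no H
  1 × C: 1 H
  1 × C: no H
  1 × N: 1 H
  1 × N (aromatic): no H
  1 × N: no H
  1 × O: 1 H
  1 × O: no H
  Total hydrogens = 16.
Molecular formula: C15H16BrN3O2S2

C15H16BrN3O2S2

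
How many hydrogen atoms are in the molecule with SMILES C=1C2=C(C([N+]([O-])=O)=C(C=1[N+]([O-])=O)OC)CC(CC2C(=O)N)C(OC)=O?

15

Hydrogens are implicit in SMILES; fill each atom to its normal valence:
  6 × O: no H
  5 × C (aromatic): no H
  2 × C: 3 H each → 6
  2 × C: 2 H each → 4
  2 × C: 1 H each → 2
  2 × C: no H
  2 × N (charge +1): no H
  2 × O (charge -1): no H
  1 × C (aromatic): 1 H
  1 × N: 2 H
  Total hydrogens = 15.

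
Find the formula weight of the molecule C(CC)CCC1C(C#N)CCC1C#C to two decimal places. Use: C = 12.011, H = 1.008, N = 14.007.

189.30

Molecular formula: C13H19N.
M = 13×12.011 + 19×1.008 + 1×14.007 = 189.30 g/mol.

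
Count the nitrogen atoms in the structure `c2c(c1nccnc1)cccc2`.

The symbol for nitrogen appears 2 times in the SMILES.

2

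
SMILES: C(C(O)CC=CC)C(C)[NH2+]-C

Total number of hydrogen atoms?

20

Hydrogens are implicit in SMILES; fill each atom to its normal valence:
  4 × C: 1 H each → 4
  3 × C: 3 H each → 9
  2 × C: 2 H each → 4
  1 × N (charge +1): 2 H
  1 × O: 1 H
  Total hydrogens = 20.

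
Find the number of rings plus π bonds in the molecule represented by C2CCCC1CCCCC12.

Molecular formula from the SMILES: C10H18.
DoU = (2C + 2 + N − H − X)/2 = (2·10 + 2 + 0 − 18 − 0)/2 = 4/2 = 2.
(Structurally: 2 ring(s) + 0 π bond(s) = 2.)

2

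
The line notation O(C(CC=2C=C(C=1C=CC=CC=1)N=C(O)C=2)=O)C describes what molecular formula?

C14H13NO3

Heavy atoms from the SMILES: 14 C, 1 N, 3 O.
Implicit hydrogens by atom environment:
  7 × C (aromatic): 1 H each → 7
  4 × C (aromatic): no H
  2 × O: no H
  1 × C: 3 H
  1 × C: 2 H
  1 × C: no H
  1 × N (aromatic): no H
  1 × O: 1 H
  Total hydrogens = 13.
Molecular formula: C14H13NO3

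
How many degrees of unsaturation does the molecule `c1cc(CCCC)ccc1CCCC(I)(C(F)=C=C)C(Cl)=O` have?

Molecular formula from the SMILES: C18H21ClFIO.
DoU = (2C + 2 + N − H − X)/2 = (2·18 + 2 + 0 − 21 − 3)/2 = 14/2 = 7.
(Structurally: 1 ring(s) + 6 π bond(s) = 7.)

7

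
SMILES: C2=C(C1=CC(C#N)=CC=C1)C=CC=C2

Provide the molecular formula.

Heavy atoms from the SMILES: 13 C, 1 N.
Implicit hydrogens by atom environment:
  9 × C (aromatic): 1 H each → 9
  3 × C (aromatic): no H
  1 × C: no H
  1 × N: no H
  Total hydrogens = 9.
Molecular formula: C13H9N

C13H9N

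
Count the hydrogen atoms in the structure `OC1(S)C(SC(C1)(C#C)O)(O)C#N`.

Hydrogens are implicit in SMILES; fill each atom to its normal valence:
  5 × C: no H
  3 × O: 1 H each → 3
  1 × C: 2 H
  1 × C: 1 H
  1 × N: no H
  1 × S: 1 H
  1 × S: no H
  Total hydrogens = 7.

7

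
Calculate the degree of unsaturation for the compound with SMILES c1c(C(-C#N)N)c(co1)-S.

Molecular formula from the SMILES: C6H6N2OS.
DoU = (2C + 2 + N − H − X)/2 = (2·6 + 2 + 2 − 6 − 0)/2 = 10/2 = 5.
(Structurally: 1 ring(s) + 4 π bond(s) = 5.)

5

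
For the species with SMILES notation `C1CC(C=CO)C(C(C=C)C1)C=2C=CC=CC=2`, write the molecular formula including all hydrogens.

C16H20O

Heavy atoms from the SMILES: 16 C, 1 O.
Implicit hydrogens by atom environment:
  6 × C: 1 H each → 6
  5 × C (aromatic): 1 H each → 5
  4 × C: 2 H each → 8
  1 × C (aromatic): no H
  1 × O: 1 H
  Total hydrogens = 20.
Molecular formula: C16H20O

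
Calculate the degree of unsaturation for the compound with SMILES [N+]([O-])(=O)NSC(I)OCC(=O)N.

2

Molecular formula from the SMILES: C3H6IN3O4S.
DoU = (2C + 2 + N − H − X)/2 = (2·3 + 2 + 3 − 6 − 1)/2 = 4/2 = 2.
(Structurally: 0 ring(s) + 2 π bond(s) = 2.)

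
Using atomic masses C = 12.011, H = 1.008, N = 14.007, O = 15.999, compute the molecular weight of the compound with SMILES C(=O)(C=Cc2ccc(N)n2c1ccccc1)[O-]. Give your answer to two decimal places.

227.24

Molecular formula: C13H11N2O2-.
M = 13×12.011 + 11×1.008 + 2×14.007 + 2×15.999 = 227.24 g/mol.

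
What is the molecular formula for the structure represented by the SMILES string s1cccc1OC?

Heavy atoms from the SMILES: 5 C, 1 O, 1 S.
Implicit hydrogens by atom environment:
  3 × C (aromatic): 1 H each → 3
  1 × C: 3 H
  1 × C (aromatic): no H
  1 × O: no H
  1 × S (aromatic): no H
  Total hydrogens = 6.
Molecular formula: C5H6OS

C5H6OS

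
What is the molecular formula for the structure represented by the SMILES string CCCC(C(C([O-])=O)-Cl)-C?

Heavy atoms from the SMILES: 7 C, 1 Cl, 2 O.
Implicit hydrogens by atom environment:
  2 × C: 3 H each → 6
  2 × C: 2 H each → 4
  2 × C: 1 H each → 2
  1 × C: no H
  1 × Cl: no H
  1 × O: no H
  1 × O (charge -1): no H
  Total hydrogens = 12.
Net charge -1.
Molecular formula: C7H12ClO2-

C7H12ClO2-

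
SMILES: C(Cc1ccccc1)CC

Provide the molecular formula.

C10H14

Heavy atoms from the SMILES: 10 C.
Implicit hydrogens by atom environment:
  5 × C (aromatic): 1 H each → 5
  3 × C: 2 H each → 6
  1 × C: 3 H
  1 × C (aromatic): no H
  Total hydrogens = 14.
Molecular formula: C10H14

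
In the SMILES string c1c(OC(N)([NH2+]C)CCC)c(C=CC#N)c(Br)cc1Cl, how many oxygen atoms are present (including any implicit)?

1

The symbol for oxygen appears 1 time in the SMILES.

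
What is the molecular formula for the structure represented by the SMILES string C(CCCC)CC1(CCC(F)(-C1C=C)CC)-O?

Heavy atoms from the SMILES: 15 C, 1 F, 1 O.
Implicit hydrogens by atom environment:
  9 × C: 2 H each → 18
  2 × C: 3 H each → 6
  2 × C: 1 H each → 2
  2 × C: no H
  1 × F: no H
  1 × O: 1 H
  Total hydrogens = 27.
Molecular formula: C15H27FO

C15H27FO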